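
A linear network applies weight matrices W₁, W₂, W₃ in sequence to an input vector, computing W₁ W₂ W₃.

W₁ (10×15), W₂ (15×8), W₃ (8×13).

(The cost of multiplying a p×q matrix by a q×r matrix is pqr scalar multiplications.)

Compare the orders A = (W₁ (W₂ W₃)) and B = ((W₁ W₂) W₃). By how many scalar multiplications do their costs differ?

Order A = (W₁ (W₂ W₃)): (W₂ W₃): 15×8 by 8×13 → 15×13, cost 15·8·13 = 1560; (W₁ (W₂ W₃)): 10×15 by 15×13 → 10×13, cost 10·15·13 = 1950; cumulative 3510. Total 3510.
Order B = ((W₁ W₂) W₃): (W₁ W₂): 10×15 by 15×8 → 10×8, cost 10·15·8 = 1200; ((W₁ W₂) W₃): 10×8 by 8×13 → 10×13, cost 10·8·13 = 1040; cumulative 2240. Total 2240.
Difference: |3510 − 2240| = 1270.

1270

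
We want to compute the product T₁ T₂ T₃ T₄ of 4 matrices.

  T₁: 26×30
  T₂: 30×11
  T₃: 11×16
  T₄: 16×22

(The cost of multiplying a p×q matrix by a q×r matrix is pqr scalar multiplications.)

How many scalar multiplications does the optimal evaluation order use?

18744

Adjacent pairs: T₁T₂ = 26·30·11 = 8580; T₂T₃ = 30·11·16 = 5280; T₃T₄ = 11·16·22 = 3872.
Length 3: T₁..T₃: k=1: 0+5280+26·30·16=17760; k=2: 8580+0+26·11·16=13156 → min 13156 | T₂..T₄: k=2: 0+3872+30·11·22=11132; k=3: 5280+0+30·16·22=15840 → min 11132.
Length 4: T₁..T₄: k=1: 0+11132+26·30·22=28292; k=2: 8580+3872+26·11·22=18744; k=3: 13156+0+26·16·22=22308 → min 18744.
Optimal order: ((T₁ T₂) (T₃ T₄)) with cost 18744.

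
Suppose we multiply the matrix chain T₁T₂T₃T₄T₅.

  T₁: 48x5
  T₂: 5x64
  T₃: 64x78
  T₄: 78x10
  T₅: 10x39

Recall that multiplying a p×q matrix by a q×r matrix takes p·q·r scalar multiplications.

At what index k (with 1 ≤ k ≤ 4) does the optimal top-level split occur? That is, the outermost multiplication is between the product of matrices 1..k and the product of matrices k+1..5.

Adjacent pairs: T₁T₂ = 48·5·64 = 15360; T₂T₃ = 5·64·78 = 24960; T₃T₄ = 64·78·10 = 49920; T₄T₅ = 78·10·39 = 30420.
Length 3: T₁..T₃: k=1: 0+24960+48·5·78=43680; k=2: 15360+0+48·64·78=254976 → min 43680 | T₂..T₄: k=2: 0+49920+5·64·10=53120; k=3: 24960+0+5·78·10=28860 → min 28860 | T₃..T₅: k=3: 0+30420+64·78·39=225108; k=4: 49920+0+64·10·39=74880 → min 74880.
Length 4: T₁..T₄: k=1: 0+28860+48·5·10=31260; k=2: 15360+49920+48·64·10=96000; k=3: 43680+0+48·78·10=81120 → min 31260 | T₂..T₅: k=2: 0+74880+5·64·39=87360; k=3: 24960+30420+5·78·39=70590; k=4: 28860+0+5·10·39=30810 → min 30810.
Top-level splits: k=1: (T₁..T₁)·(T₂..T₅) → 0+30810+48·5·39 = 40170; k=2: (T₁..T₂)·(T₃..T₅) → 15360+74880+48·64·39 = 210048; k=3: (T₁..T₃)·(T₄..T₅) → 43680+30420+48·78·39 = 220116; k=4: (T₁..T₄)·(T₅..T₅) → 31260+0+48·10·39 = 49980.
Best split is after T₁, i.e. k = 1.

1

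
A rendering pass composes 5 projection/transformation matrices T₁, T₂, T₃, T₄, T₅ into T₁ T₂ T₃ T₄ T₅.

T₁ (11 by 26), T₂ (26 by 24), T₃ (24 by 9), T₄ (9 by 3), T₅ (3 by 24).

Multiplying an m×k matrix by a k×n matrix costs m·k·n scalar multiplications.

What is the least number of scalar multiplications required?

Adjacent pairs: T₁T₂ = 11·26·24 = 6864; T₂T₃ = 26·24·9 = 5616; T₃T₄ = 24·9·3 = 648; T₄T₅ = 9·3·24 = 648.
Length 3: T₁..T₃: k=1: 0+5616+11·26·9=8190; k=2: 6864+0+11·24·9=9240 → min 8190 | T₂..T₄: k=2: 0+648+26·24·3=2520; k=3: 5616+0+26·9·3=6318 → min 2520 | T₃..T₅: k=3: 0+648+24·9·24=5832; k=4: 648+0+24·3·24=2376 → min 2376.
Length 4: T₁..T₄: k=1: 0+2520+11·26·3=3378; k=2: 6864+648+11·24·3=8304; k=3: 8190+0+11·9·3=8487 → min 3378 | T₂..T₅: k=2: 0+2376+26·24·24=17352; k=3: 5616+648+26·9·24=11880; k=4: 2520+0+26·3·24=4392 → min 4392.
Length 5: T₁..T₅: k=1: 0+4392+11·26·24=11256; k=2: 6864+2376+11·24·24=15576; k=3: 8190+648+11·9·24=11214; k=4: 3378+0+11·3·24=4170 → min 4170.
Optimal order: ((T₁ (T₂ (T₃ T₄))) T₅) with cost 4170.

4170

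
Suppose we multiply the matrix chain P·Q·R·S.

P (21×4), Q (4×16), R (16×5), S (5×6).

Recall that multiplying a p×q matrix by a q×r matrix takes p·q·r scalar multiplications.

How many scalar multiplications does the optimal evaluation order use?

Adjacent pairs: PQ = 21·4·16 = 1344; QR = 4·16·5 = 320; RS = 16·5·6 = 480.
Length 3: P..R: k=1: 0+320+21·4·5=740; k=2: 1344+0+21·16·5=3024 → min 740 | Q..S: k=2: 0+480+4·16·6=864; k=3: 320+0+4·5·6=440 → min 440.
Length 4: P..S: k=1: 0+440+21·4·6=944; k=2: 1344+480+21·16·6=3840; k=3: 740+0+21·5·6=1370 → min 944.
Optimal order: (P·((Q·R)·S)) with cost 944.

944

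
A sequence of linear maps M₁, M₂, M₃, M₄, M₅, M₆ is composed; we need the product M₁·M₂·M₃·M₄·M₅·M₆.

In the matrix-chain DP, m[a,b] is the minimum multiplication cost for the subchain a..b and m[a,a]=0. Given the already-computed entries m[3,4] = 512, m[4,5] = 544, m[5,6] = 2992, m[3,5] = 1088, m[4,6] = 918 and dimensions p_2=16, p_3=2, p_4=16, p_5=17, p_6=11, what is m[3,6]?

m[3,6] = min over k∈[3,5] of m[3,k]+m[k+1,6]+p_{2}·p_k·p_{6}.
k=3: 0 + 918 + 16·2·11 = 1270; k=4: 512 + 2992 + 16·16·11 = 6320; k=5: 1088 + 0 + 16·17·11 = 4080.
Minimum: 1270 at k=3.

1270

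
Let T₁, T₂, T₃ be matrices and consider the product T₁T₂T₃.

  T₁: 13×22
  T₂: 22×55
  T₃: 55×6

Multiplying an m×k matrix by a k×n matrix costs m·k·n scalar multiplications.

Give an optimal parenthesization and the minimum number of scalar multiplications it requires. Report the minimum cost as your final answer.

8976

(T₁(T₂T₃)): cost 8976.
((T₁T₂)T₃): cost 20020.
Optimal: (T₁(T₂T₃)) with cost 8976.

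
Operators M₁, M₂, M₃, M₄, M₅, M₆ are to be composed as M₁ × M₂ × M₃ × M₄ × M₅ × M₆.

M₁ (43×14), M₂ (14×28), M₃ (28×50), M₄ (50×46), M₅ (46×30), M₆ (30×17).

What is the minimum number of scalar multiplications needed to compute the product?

88494

Adjacent pairs: M₁M₂ = 43·14·28 = 16856; M₂M₃ = 14·28·50 = 19600; M₃M₄ = 28·50·46 = 64400; M₄M₅ = 50·46·30 = 69000; M₅M₆ = 46·30·17 = 23460.
Length 3: M₁..M₃: k=1: 0+19600+43·14·50=49700; k=2: 16856+0+43·28·50=77056 → min 49700 | M₂..M₄: k=2: 0+64400+14·28·46=82432; k=3: 19600+0+14·50·46=51800 → min 51800 | M₃..M₅: k=3: 0+69000+28·50·30=111000; k=4: 64400+0+28·46·30=103040 → min 103040 | M₄..M₆: k=4: 0+23460+50·46·17=62560; k=5: 69000+0+50·30·17=94500 → min 62560.
Length 4: M₁..M₄: k=1: 0+51800+43·14·46=79492; k=2: 16856+64400+43·28·46=136640; k=3: 49700+0+43·50·46=148600 → min 79492 | M₂..M₅: k=2: 0+103040+14·28·30=114800; k=3: 19600+69000+14·50·30=109600; k=4: 51800+0+14·46·30=71120 → min 71120 | M₃..M₆: k=3: 0+62560+28·50·17=86360; k=4: 64400+23460+28·46·17=109756; k=5: 103040+0+28·30·17=117320 → min 86360.
Length 5: M₁..M₅: k=1: 0+71120+43·14·30=89180; k=2: 16856+103040+43·28·30=156016; k=3: 49700+69000+43·50·30=183200; k=4: 79492+0+43·46·30=138832 → min 89180 | M₂..M₆: k=2: 0+86360+14·28·17=93024; k=3: 19600+62560+14·50·17=94060; k=4: 51800+23460+14·46·17=86208; k=5: 71120+0+14·30·17=78260 → min 78260.
Length 6: M₁..M₆: k=1: 0+78260+43·14·17=88494; k=2: 16856+86360+43·28·17=123684; k=3: 49700+62560+43·50·17=148810; k=4: 79492+23460+43·46·17=136578; k=5: 89180+0+43·30·17=111110 → min 88494.
Optimal order: (M₁ × ((((M₂ × M₃) × M₄) × M₅) × M₆)) with cost 88494.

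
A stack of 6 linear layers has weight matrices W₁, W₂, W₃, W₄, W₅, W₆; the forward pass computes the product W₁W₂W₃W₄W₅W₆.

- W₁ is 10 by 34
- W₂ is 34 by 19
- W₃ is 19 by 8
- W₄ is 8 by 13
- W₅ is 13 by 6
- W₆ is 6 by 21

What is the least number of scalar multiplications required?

Adjacent pairs: W₁W₂ = 10·34·19 = 6460; W₂W₃ = 34·19·8 = 5168; W₃W₄ = 19·8·13 = 1976; W₄W₅ = 8·13·6 = 624; W₅W₆ = 13·6·21 = 1638.
Length 3: W₁..W₃: k=1: 0+5168+10·34·8=7888; k=2: 6460+0+10·19·8=7980 → min 7888 | W₂..W₄: k=2: 0+1976+34·19·13=10374; k=3: 5168+0+34·8·13=8704 → min 8704 | W₃..W₅: k=3: 0+624+19·8·6=1536; k=4: 1976+0+19·13·6=3458 → min 1536 | W₄..W₆: k=4: 0+1638+8·13·21=3822; k=5: 624+0+8·6·21=1632 → min 1632.
Length 4: W₁..W₄: k=1: 0+8704+10·34·13=13124; k=2: 6460+1976+10·19·13=10906; k=3: 7888+0+10·8·13=8928 → min 8928 | W₂..W₅: k=2: 0+1536+34·19·6=5412; k=3: 5168+624+34·8·6=7424; k=4: 8704+0+34·13·6=11356 → min 5412 | W₃..W₆: k=3: 0+1632+19·8·21=4824; k=4: 1976+1638+19·13·21=8801; k=5: 1536+0+19·6·21=3930 → min 3930.
Length 5: W₁..W₅: k=1: 0+5412+10·34·6=7452; k=2: 6460+1536+10·19·6=9136; k=3: 7888+624+10·8·6=8992; k=4: 8928+0+10·13·6=9708 → min 7452 | W₂..W₆: k=2: 0+3930+34·19·21=17496; k=3: 5168+1632+34·8·21=12512; k=4: 8704+1638+34·13·21=19624; k=5: 5412+0+34·6·21=9696 → min 9696.
Length 6: W₁..W₆: k=1: 0+9696+10·34·21=16836; k=2: 6460+3930+10·19·21=14380; k=3: 7888+1632+10·8·21=11200; k=4: 8928+1638+10·13·21=13296; k=5: 7452+0+10·6·21=8712 → min 8712.
Optimal order: ((W₁(W₂(W₃(W₄W₅))))W₆) with cost 8712.

8712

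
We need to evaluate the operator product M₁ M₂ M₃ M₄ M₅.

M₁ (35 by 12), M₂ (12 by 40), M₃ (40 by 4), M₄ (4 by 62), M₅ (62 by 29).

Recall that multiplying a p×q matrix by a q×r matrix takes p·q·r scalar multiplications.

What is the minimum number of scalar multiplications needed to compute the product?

14852

Adjacent pairs: M₁M₂ = 35·12·40 = 16800; M₂M₃ = 12·40·4 = 1920; M₃M₄ = 40·4·62 = 9920; M₄M₅ = 4·62·29 = 7192.
Length 3: M₁..M₃: k=1: 0+1920+35·12·4=3600; k=2: 16800+0+35·40·4=22400 → min 3600 | M₂..M₄: k=2: 0+9920+12·40·62=39680; k=3: 1920+0+12·4·62=4896 → min 4896 | M₃..M₅: k=3: 0+7192+40·4·29=11832; k=4: 9920+0+40·62·29=81840 → min 11832.
Length 4: M₁..M₄: k=1: 0+4896+35·12·62=30936; k=2: 16800+9920+35·40·62=113520; k=3: 3600+0+35·4·62=12280 → min 12280 | M₂..M₅: k=2: 0+11832+12·40·29=25752; k=3: 1920+7192+12·4·29=10504; k=4: 4896+0+12·62·29=26472 → min 10504.
Length 5: M₁..M₅: k=1: 0+10504+35·12·29=22684; k=2: 16800+11832+35·40·29=69232; k=3: 3600+7192+35·4·29=14852; k=4: 12280+0+35·62·29=75210 → min 14852.
Optimal order: ((M₁ (M₂ M₃)) (M₄ M₅)) with cost 14852.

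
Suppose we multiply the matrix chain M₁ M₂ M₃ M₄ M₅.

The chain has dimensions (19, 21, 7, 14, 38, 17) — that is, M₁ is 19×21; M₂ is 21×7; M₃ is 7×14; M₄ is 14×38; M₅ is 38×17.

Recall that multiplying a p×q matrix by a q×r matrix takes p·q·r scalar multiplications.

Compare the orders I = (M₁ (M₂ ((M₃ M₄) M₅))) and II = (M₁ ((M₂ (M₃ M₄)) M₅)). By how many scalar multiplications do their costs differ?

12131

Order I = (M₁ (M₂ ((M₃ M₄) M₅))): (M₃ M₄): 7×14 by 14×38 → 7×38, cost 7·14·38 = 3724; ((M₃ M₄) M₅): 7×38 by 38×17 → 7×17, cost 7·38·17 = 4522; cumulative 8246; (M₂ ((M₃ M₄) M₅)): 21×7 by 7×17 → 21×17, cost 21·7·17 = 2499; cumulative 10745; (M₁ (M₂ ((M₃ M₄) M₅))): 19×21 by 21×17 → 19×17, cost 19·21·17 = 6783; cumulative 17528. Total 17528.
Order II = (M₁ ((M₂ (M₃ M₄)) M₅)): (M₃ M₄): 7×14 by 14×38 → 7×38, cost 7·14·38 = 3724; (M₂ (M₃ M₄)): 21×7 by 7×38 → 21×38, cost 21·7·38 = 5586; cumulative 9310; ((M₂ (M₃ M₄)) M₅): 21×38 by 38×17 → 21×17, cost 21·38·17 = 13566; cumulative 22876; (M₁ ((M₂ (M₃ M₄)) M₅)): 19×21 by 21×17 → 19×17, cost 19·21·17 = 6783; cumulative 29659. Total 29659.
Difference: |17528 − 29659| = 12131.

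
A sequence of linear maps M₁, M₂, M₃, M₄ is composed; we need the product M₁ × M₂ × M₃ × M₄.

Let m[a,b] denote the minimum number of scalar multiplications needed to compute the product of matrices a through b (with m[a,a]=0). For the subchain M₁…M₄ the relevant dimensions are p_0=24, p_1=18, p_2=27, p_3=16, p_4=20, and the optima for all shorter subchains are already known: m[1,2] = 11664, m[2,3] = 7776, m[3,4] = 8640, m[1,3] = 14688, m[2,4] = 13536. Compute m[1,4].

m[1,4] = min over k∈[1,3] of m[1,k]+m[k+1,4]+p_{0}·p_k·p_{4}.
k=1: 0 + 13536 + 24·18·20 = 22176; k=2: 11664 + 8640 + 24·27·20 = 33264; k=3: 14688 + 0 + 24·16·20 = 22368.
Minimum: 22176 at k=1.

22176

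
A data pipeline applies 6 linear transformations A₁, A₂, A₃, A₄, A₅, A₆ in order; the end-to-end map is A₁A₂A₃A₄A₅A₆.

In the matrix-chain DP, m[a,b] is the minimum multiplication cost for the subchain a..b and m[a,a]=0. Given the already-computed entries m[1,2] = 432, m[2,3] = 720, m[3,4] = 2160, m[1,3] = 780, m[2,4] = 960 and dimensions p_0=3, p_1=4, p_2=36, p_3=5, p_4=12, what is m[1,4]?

m[1,4] = min over k∈[1,3] of m[1,k]+m[k+1,4]+p_{0}·p_k·p_{4}.
k=1: 0 + 960 + 3·4·12 = 1104; k=2: 432 + 2160 + 3·36·12 = 3888; k=3: 780 + 0 + 3·5·12 = 960.
Minimum: 960 at k=3.

960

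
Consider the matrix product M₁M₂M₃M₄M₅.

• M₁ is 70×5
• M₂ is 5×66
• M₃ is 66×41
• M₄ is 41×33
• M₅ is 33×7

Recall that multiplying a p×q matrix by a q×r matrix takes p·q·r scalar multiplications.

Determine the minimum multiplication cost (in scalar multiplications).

Adjacent pairs: M₁M₂ = 70·5·66 = 23100; M₂M₃ = 5·66·41 = 13530; M₃M₄ = 66·41·33 = 89298; M₄M₅ = 41·33·7 = 9471.
Length 3: M₁..M₃: k=1: 0+13530+70·5·41=27880; k=2: 23100+0+70·66·41=212520 → min 27880 | M₂..M₄: k=2: 0+89298+5·66·33=100188; k=3: 13530+0+5·41·33=20295 → min 20295 | M₃..M₅: k=3: 0+9471+66·41·7=28413; k=4: 89298+0+66·33·7=104544 → min 28413.
Length 4: M₁..M₄: k=1: 0+20295+70·5·33=31845; k=2: 23100+89298+70·66·33=264858; k=3: 27880+0+70·41·33=122590 → min 31845 | M₂..M₅: k=2: 0+28413+5·66·7=30723; k=3: 13530+9471+5·41·7=24436; k=4: 20295+0+5·33·7=21450 → min 21450.
Length 5: M₁..M₅: k=1: 0+21450+70·5·7=23900; k=2: 23100+28413+70·66·7=83853; k=3: 27880+9471+70·41·7=57441; k=4: 31845+0+70·33·7=48015 → min 23900.
Optimal order: (M₁(((M₂M₃)M₄)M₅)) with cost 23900.

23900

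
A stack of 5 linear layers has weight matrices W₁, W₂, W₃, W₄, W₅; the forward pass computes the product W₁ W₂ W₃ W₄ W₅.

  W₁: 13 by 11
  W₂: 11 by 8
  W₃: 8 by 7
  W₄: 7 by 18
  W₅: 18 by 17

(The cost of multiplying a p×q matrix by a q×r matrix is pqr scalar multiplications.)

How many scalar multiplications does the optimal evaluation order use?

Adjacent pairs: W₁W₂ = 13·11·8 = 1144; W₂W₃ = 11·8·7 = 616; W₃W₄ = 8·7·18 = 1008; W₄W₅ = 7·18·17 = 2142.
Length 3: W₁..W₃: k=1: 0+616+13·11·7=1617; k=2: 1144+0+13·8·7=1872 → min 1617 | W₂..W₄: k=2: 0+1008+11·8·18=2592; k=3: 616+0+11·7·18=2002 → min 2002 | W₃..W₅: k=3: 0+2142+8·7·17=3094; k=4: 1008+0+8·18·17=3456 → min 3094.
Length 4: W₁..W₄: k=1: 0+2002+13·11·18=4576; k=2: 1144+1008+13·8·18=4024; k=3: 1617+0+13·7·18=3255 → min 3255 | W₂..W₅: k=2: 0+3094+11·8·17=4590; k=3: 616+2142+11·7·17=4067; k=4: 2002+0+11·18·17=5368 → min 4067.
Length 5: W₁..W₅: k=1: 0+4067+13·11·17=6498; k=2: 1144+3094+13·8·17=6006; k=3: 1617+2142+13·7·17=5306; k=4: 3255+0+13·18·17=7233 → min 5306.
Optimal order: ((W₁ (W₂ W₃)) (W₄ W₅)) with cost 5306.

5306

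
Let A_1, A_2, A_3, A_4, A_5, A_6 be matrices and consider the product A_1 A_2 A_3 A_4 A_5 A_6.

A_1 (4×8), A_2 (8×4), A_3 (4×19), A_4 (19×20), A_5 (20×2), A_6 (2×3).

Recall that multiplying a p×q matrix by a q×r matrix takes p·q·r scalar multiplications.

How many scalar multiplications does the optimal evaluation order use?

Adjacent pairs: A_1A_2 = 4·8·4 = 128; A_2A_3 = 8·4·19 = 608; A_3A_4 = 4·19·20 = 1520; A_4A_5 = 19·20·2 = 760; A_5A_6 = 20·2·3 = 120.
Length 3: A_1..A_3: k=1: 0+608+4·8·19=1216; k=2: 128+0+4·4·19=432 → min 432 | A_2..A_4: k=2: 0+1520+8·4·20=2160; k=3: 608+0+8·19·20=3648 → min 2160 | A_3..A_5: k=3: 0+760+4·19·2=912; k=4: 1520+0+4·20·2=1680 → min 912 | A_4..A_6: k=4: 0+120+19·20·3=1260; k=5: 760+0+19·2·3=874 → min 874.
Length 4: A_1..A_4: k=1: 0+2160+4·8·20=2800; k=2: 128+1520+4·4·20=1968; k=3: 432+0+4·19·20=1952 → min 1952 | A_2..A_5: k=2: 0+912+8·4·2=976; k=3: 608+760+8·19·2=1672; k=4: 2160+0+8·20·2=2480 → min 976 | A_3..A_6: k=3: 0+874+4·19·3=1102; k=4: 1520+120+4·20·3=1880; k=5: 912+0+4·2·3=936 → min 936.
Length 5: A_1..A_5: k=1: 0+976+4·8·2=1040; k=2: 128+912+4·4·2=1072; k=3: 432+760+4·19·2=1344; k=4: 1952+0+4·20·2=2112 → min 1040 | A_2..A_6: k=2: 0+936+8·4·3=1032; k=3: 608+874+8·19·3=1938; k=4: 2160+120+8·20·3=2760; k=5: 976+0+8·2·3=1024 → min 1024.
Length 6: A_1..A_6: k=1: 0+1024+4·8·3=1120; k=2: 128+936+4·4·3=1112; k=3: 432+874+4·19·3=1534; k=4: 1952+120+4·20·3=2312; k=5: 1040+0+4·2·3=1064 → min 1064.
Optimal order: ((A_1 (A_2 (A_3 (A_4 A_5)))) A_6) with cost 1064.

1064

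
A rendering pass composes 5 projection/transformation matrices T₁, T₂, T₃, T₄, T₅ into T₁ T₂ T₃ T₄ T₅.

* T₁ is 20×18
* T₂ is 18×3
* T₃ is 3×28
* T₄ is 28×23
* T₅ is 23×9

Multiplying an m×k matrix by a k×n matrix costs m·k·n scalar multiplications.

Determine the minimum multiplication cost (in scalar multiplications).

4173

Adjacent pairs: T₁T₂ = 20·18·3 = 1080; T₂T₃ = 18·3·28 = 1512; T₃T₄ = 3·28·23 = 1932; T₄T₅ = 28·23·9 = 5796.
Length 3: T₁..T₃: k=1: 0+1512+20·18·28=11592; k=2: 1080+0+20·3·28=2760 → min 2760 | T₂..T₄: k=2: 0+1932+18·3·23=3174; k=3: 1512+0+18·28·23=13104 → min 3174 | T₃..T₅: k=3: 0+5796+3·28·9=6552; k=4: 1932+0+3·23·9=2553 → min 2553.
Length 4: T₁..T₄: k=1: 0+3174+20·18·23=11454; k=2: 1080+1932+20·3·23=4392; k=3: 2760+0+20·28·23=15640 → min 4392 | T₂..T₅: k=2: 0+2553+18·3·9=3039; k=3: 1512+5796+18·28·9=11844; k=4: 3174+0+18·23·9=6900 → min 3039.
Length 5: T₁..T₅: k=1: 0+3039+20·18·9=6279; k=2: 1080+2553+20·3·9=4173; k=3: 2760+5796+20·28·9=13596; k=4: 4392+0+20·23·9=8532 → min 4173.
Optimal order: ((T₁ T₂) ((T₃ T₄) T₅)) with cost 4173.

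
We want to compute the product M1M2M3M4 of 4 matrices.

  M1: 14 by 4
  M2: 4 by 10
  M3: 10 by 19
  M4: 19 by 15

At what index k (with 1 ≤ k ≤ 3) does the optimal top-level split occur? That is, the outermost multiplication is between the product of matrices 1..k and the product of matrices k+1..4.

1

Adjacent pairs: M1M2 = 14·4·10 = 560; M2M3 = 4·10·19 = 760; M3M4 = 10·19·15 = 2850.
Length 3: M1..M3: k=1: 0+760+14·4·19=1824; k=2: 560+0+14·10·19=3220 → min 1824 | M2..M4: k=2: 0+2850+4·10·15=3450; k=3: 760+0+4·19·15=1900 → min 1900.
Top-level splits: k=1: (M1..M1)·(M2..M4) → 0+1900+14·4·15 = 2740; k=2: (M1..M2)·(M3..M4) → 560+2850+14·10·15 = 5510; k=3: (M1..M3)·(M4..M4) → 1824+0+14·19·15 = 5814.
Best split is after M1, i.e. k = 1.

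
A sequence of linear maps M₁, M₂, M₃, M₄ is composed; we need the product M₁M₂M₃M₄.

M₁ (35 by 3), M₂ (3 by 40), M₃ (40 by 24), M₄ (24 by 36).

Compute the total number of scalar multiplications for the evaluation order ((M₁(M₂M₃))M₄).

(M₂M₃): 3×40 by 40×24 → 3×24, cost 3·40·24 = 2880
(M₁(M₂M₃)): 35×3 by 3×24 → 35×24, cost 35·3·24 = 2520; cumulative 5400
((M₁(M₂M₃))M₄): 35×24 by 24×36 → 35×36, cost 35·24·36 = 30240; cumulative 35640
Total: 35640 scalar multiplications.

35640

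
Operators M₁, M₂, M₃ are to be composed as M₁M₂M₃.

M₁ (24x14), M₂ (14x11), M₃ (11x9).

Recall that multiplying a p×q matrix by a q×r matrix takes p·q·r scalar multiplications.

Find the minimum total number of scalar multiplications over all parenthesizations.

4410

Order (M₁(M₂M₃)): (M₂M₃): 14×11 by 11×9 → 14×9, cost 14·11·9 = 1386; (M₁(M₂M₃)): 24×14 by 14×9 → 24×9, cost 24·14·9 = 3024; cumulative 4410. Total 4410.
Order ((M₁M₂)M₃): (M₁M₂): 24×14 by 14×11 → 24×11, cost 24·14·11 = 3696; ((M₁M₂)M₃): 24×11 by 11×9 → 24×9, cost 24·11·9 = 2376; cumulative 6072. Total 6072.
Minimum: 4410.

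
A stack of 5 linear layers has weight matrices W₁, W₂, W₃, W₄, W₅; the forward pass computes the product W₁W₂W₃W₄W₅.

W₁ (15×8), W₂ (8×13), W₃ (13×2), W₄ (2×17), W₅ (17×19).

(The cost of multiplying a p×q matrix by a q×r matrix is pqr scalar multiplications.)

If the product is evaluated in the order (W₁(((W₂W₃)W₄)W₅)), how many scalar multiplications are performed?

5344

(W₂W₃): 8×13 by 13×2 → 8×2, cost 8·13·2 = 208
((W₂W₃)W₄): 8×2 by 2×17 → 8×17, cost 8·2·17 = 272; cumulative 480
(((W₂W₃)W₄)W₅): 8×17 by 17×19 → 8×19, cost 8·17·19 = 2584; cumulative 3064
(W₁(((W₂W₃)W₄)W₅)): 15×8 by 8×19 → 15×19, cost 15·8·19 = 2280; cumulative 5344
Total: 5344 scalar multiplications.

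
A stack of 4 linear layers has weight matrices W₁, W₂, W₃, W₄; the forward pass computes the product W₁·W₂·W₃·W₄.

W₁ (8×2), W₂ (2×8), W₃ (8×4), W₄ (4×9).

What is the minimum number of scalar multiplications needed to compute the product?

Adjacent pairs: W₁W₂ = 8·2·8 = 128; W₂W₃ = 2·8·4 = 64; W₃W₄ = 8·4·9 = 288.
Length 3: W₁..W₃: k=1: 0+64+8·2·4=128; k=2: 128+0+8·8·4=384 → min 128 | W₂..W₄: k=2: 0+288+2·8·9=432; k=3: 64+0+2·4·9=136 → min 136.
Length 4: W₁..W₄: k=1: 0+136+8·2·9=280; k=2: 128+288+8·8·9=992; k=3: 128+0+8·4·9=416 → min 280.
Optimal order: (W₁·((W₂·W₃)·W₄)) with cost 280.

280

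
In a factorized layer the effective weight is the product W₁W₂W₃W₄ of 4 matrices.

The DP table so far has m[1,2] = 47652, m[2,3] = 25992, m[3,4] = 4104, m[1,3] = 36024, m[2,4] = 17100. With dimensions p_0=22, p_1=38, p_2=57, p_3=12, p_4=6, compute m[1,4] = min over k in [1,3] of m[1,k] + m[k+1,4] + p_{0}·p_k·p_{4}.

m[1,4] = min over k∈[1,3] of m[1,k]+m[k+1,4]+p_{0}·p_k·p_{4}.
k=1: 0 + 17100 + 22·38·6 = 22116; k=2: 47652 + 4104 + 22·57·6 = 59280; k=3: 36024 + 0 + 22·12·6 = 37608.
Minimum: 22116 at k=1.

22116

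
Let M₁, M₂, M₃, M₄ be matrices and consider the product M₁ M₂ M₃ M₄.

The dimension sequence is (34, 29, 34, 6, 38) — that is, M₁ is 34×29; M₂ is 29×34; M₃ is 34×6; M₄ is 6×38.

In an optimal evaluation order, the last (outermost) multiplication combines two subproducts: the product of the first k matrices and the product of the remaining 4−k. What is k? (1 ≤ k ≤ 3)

3

Adjacent pairs: M₁M₂ = 34·29·34 = 33524; M₂M₃ = 29·34·6 = 5916; M₃M₄ = 34·6·38 = 7752.
Length 3: M₁..M₃: k=1: 0+5916+34·29·6=11832; k=2: 33524+0+34·34·6=40460 → min 11832 | M₂..M₄: k=2: 0+7752+29·34·38=45220; k=3: 5916+0+29·6·38=12528 → min 12528.
Top-level splits: k=1: (M₁..M₁)·(M₂..M₄) → 0+12528+34·29·38 = 49996; k=2: (M₁..M₂)·(M₃..M₄) → 33524+7752+34·34·38 = 85204; k=3: (M₁..M₃)·(M₄..M₄) → 11832+0+34·6·38 = 19584.
Best split is after M₃, i.e. k = 3.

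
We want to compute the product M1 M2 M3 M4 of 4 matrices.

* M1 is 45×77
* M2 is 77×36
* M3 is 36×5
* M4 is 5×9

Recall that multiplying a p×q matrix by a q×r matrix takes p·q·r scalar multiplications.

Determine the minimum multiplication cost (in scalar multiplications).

Adjacent pairs: M1M2 = 45·77·36 = 124740; M2M3 = 77·36·5 = 13860; M3M4 = 36·5·9 = 1620.
Length 3: M1..M3: k=1: 0+13860+45·77·5=31185; k=2: 124740+0+45·36·5=132840 → min 31185 | M2..M4: k=2: 0+1620+77·36·9=26568; k=3: 13860+0+77·5·9=17325 → min 17325.
Length 4: M1..M4: k=1: 0+17325+45·77·9=48510; k=2: 124740+1620+45·36·9=140940; k=3: 31185+0+45·5·9=33210 → min 33210.
Optimal order: ((M1 (M2 M3)) M4) with cost 33210.

33210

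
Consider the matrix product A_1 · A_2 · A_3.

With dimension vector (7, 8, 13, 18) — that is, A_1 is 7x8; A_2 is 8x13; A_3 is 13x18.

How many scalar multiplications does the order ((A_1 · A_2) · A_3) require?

2366

(A_1 · A_2): 7×8 by 8×13 → 7×13, cost 7·8·13 = 728
((A_1 · A_2) · A_3): 7×13 by 13×18 → 7×18, cost 7·13·18 = 1638; cumulative 2366
Total: 2366 scalar multiplications.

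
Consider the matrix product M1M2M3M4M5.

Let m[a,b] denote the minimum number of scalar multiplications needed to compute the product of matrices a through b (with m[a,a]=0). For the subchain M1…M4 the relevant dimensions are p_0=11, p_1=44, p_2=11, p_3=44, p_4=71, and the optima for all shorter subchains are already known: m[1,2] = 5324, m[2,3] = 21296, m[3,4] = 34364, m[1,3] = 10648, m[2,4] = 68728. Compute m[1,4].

m[1,4] = min over k∈[1,3] of m[1,k]+m[k+1,4]+p_{0}·p_k·p_{4}.
k=1: 0 + 68728 + 11·44·71 = 103092; k=2: 5324 + 34364 + 11·11·71 = 48279; k=3: 10648 + 0 + 11·44·71 = 45012.
Minimum: 45012 at k=3.

45012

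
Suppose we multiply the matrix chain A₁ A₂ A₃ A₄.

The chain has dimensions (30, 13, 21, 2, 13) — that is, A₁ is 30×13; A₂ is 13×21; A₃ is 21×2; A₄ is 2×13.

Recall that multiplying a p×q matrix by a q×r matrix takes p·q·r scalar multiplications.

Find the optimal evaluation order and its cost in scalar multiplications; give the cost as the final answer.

Adjacent pairs: A₁A₂ = 30·13·21 = 8190; A₂A₃ = 13·21·2 = 546; A₃A₄ = 21·2·13 = 546.
Length 3: A₁..A₃: k=1: 0+546+30·13·2=1326; k=2: 8190+0+30·21·2=9450 → min 1326 | A₂..A₄: k=2: 0+546+13·21·13=4095; k=3: 546+0+13·2·13=884 → min 884.
Length 4: A₁..A₄: k=1: 0+884+30·13·13=5954; k=2: 8190+546+30·21·13=16926; k=3: 1326+0+30·2·13=2106 → min 2106.
Optimal parenthesization: ((A₁ (A₂ A₃)) A₄) with cost 2106.

2106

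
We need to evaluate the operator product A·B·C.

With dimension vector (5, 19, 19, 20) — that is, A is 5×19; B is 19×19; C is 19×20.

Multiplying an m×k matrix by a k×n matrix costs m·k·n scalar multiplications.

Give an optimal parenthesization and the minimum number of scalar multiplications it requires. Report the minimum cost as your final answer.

(A·(B·C)): cost 9120.
((A·B)·C): cost 3705.
Optimal: ((A·B)·C) with cost 3705.

3705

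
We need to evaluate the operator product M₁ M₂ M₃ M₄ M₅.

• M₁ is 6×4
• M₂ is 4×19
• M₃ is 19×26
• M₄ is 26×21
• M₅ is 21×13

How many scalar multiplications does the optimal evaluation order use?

Adjacent pairs: M₁M₂ = 6·4·19 = 456; M₂M₃ = 4·19·26 = 1976; M₃M₄ = 19·26·21 = 10374; M₄M₅ = 26·21·13 = 7098.
Length 3: M₁..M₃: k=1: 0+1976+6·4·26=2600; k=2: 456+0+6·19·26=3420 → min 2600 | M₂..M₄: k=2: 0+10374+4·19·21=11970; k=3: 1976+0+4·26·21=4160 → min 4160 | M₃..M₅: k=3: 0+7098+19·26·13=13520; k=4: 10374+0+19·21·13=15561 → min 13520.
Length 4: M₁..M₄: k=1: 0+4160+6·4·21=4664; k=2: 456+10374+6·19·21=13224; k=3: 2600+0+6·26·21=5876 → min 4664 | M₂..M₅: k=2: 0+13520+4·19·13=14508; k=3: 1976+7098+4·26·13=10426; k=4: 4160+0+4·21·13=5252 → min 5252.
Length 5: M₁..M₅: k=1: 0+5252+6·4·13=5564; k=2: 456+13520+6·19·13=15458; k=3: 2600+7098+6·26·13=11726; k=4: 4664+0+6·21·13=6302 → min 5564.
Optimal order: (M₁ (((M₂ M₃) M₄) M₅)) with cost 5564.

5564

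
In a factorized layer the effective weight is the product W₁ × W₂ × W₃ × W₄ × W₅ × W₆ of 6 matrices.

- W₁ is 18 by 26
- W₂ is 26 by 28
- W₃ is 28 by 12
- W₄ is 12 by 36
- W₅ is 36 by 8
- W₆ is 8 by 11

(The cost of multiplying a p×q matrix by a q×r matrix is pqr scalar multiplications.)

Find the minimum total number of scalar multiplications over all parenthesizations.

Adjacent pairs: W₁W₂ = 18·26·28 = 13104; W₂W₃ = 26·28·12 = 8736; W₃W₄ = 28·12·36 = 12096; W₄W₅ = 12·36·8 = 3456; W₅W₆ = 36·8·11 = 3168.
Length 3: W₁..W₃: k=1: 0+8736+18·26·12=14352; k=2: 13104+0+18·28·12=19152 → min 14352 | W₂..W₄: k=2: 0+12096+26·28·36=38304; k=3: 8736+0+26·12·36=19968 → min 19968 | W₃..W₅: k=3: 0+3456+28·12·8=6144; k=4: 12096+0+28·36·8=20160 → min 6144 | W₄..W₆: k=4: 0+3168+12·36·11=7920; k=5: 3456+0+12·8·11=4512 → min 4512.
Length 4: W₁..W₄: k=1: 0+19968+18·26·36=36816; k=2: 13104+12096+18·28·36=43344; k=3: 14352+0+18·12·36=22128 → min 22128 | W₂..W₅: k=2: 0+6144+26·28·8=11968; k=3: 8736+3456+26·12·8=14688; k=4: 19968+0+26·36·8=27456 → min 11968 | W₃..W₆: k=3: 0+4512+28·12·11=8208; k=4: 12096+3168+28·36·11=26352; k=5: 6144+0+28·8·11=8608 → min 8208.
Length 5: W₁..W₅: k=1: 0+11968+18·26·8=15712; k=2: 13104+6144+18·28·8=23280; k=3: 14352+3456+18·12·8=19536; k=4: 22128+0+18·36·8=27312 → min 15712 | W₂..W₆: k=2: 0+8208+26·28·11=16216; k=3: 8736+4512+26·12·11=16680; k=4: 19968+3168+26·36·11=33432; k=5: 11968+0+26·8·11=14256 → min 14256.
Length 6: W₁..W₆: k=1: 0+14256+18·26·11=19404; k=2: 13104+8208+18·28·11=26856; k=3: 14352+4512+18·12·11=21240; k=4: 22128+3168+18·36·11=32424; k=5: 15712+0+18·8·11=17296 → min 17296.
Optimal order: ((W₁ × (W₂ × (W₃ × (W₄ × W₅)))) × W₆) with cost 17296.

17296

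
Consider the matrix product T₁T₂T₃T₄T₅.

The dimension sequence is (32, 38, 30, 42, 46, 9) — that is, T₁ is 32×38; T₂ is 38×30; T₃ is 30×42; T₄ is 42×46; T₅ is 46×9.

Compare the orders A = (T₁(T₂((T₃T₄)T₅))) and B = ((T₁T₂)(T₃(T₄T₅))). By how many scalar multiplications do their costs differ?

17736

Order A = (T₁(T₂((T₃T₄)T₅))): (T₃T₄): 30×42 by 42×46 → 30×46, cost 30·42·46 = 57960; ((T₃T₄)T₅): 30×46 by 46×9 → 30×9, cost 30·46·9 = 12420; cumulative 70380; (T₂((T₃T₄)T₅)): 38×30 by 30×9 → 38×9, cost 38·30·9 = 10260; cumulative 80640; (T₁(T₂((T₃T₄)T₅))): 32×38 by 38×9 → 32×9, cost 32·38·9 = 10944; cumulative 91584. Total 91584.
Order B = ((T₁T₂)(T₃(T₄T₅))): (T₁T₂): 32×38 by 38×30 → 32×30, cost 32·38·30 = 36480; (T₄T₅): 42×46 by 46×9 → 42×9, cost 42·46·9 = 17388; (T₃(T₄T₅)): 30×42 by 42×9 → 30×9, cost 30·42·9 = 11340; cumulative 28728; ((T₁T₂)(T₃(T₄T₅))): 32×30 by 30×9 → 32×9, cost 32·30·9 = 8640; cumulative 73848. Total 73848.
Difference: |91584 − 73848| = 17736.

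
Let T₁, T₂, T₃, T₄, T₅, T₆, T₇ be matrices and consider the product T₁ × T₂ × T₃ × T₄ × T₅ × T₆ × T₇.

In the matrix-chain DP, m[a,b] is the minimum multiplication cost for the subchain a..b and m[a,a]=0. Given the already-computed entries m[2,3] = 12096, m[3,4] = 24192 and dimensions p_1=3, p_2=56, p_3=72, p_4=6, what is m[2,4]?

m[2,4] = min over k∈[2,3] of m[2,k]+m[k+1,4]+p_{1}·p_k·p_{4}.
k=2: 0 + 24192 + 3·56·6 = 25200; k=3: 12096 + 0 + 3·72·6 = 13392.
Minimum: 13392 at k=3.

13392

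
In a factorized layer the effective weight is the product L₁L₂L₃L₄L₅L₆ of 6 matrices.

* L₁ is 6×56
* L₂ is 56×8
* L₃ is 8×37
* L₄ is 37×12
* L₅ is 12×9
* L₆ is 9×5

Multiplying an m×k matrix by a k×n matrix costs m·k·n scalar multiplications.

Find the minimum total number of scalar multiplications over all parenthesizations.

Adjacent pairs: L₁L₂ = 6·56·8 = 2688; L₂L₃ = 56·8·37 = 16576; L₃L₄ = 8·37·12 = 3552; L₄L₅ = 37·12·9 = 3996; L₅L₆ = 12·9·5 = 540.
Length 3: L₁..L₃: k=1: 0+16576+6·56·37=29008; k=2: 2688+0+6·8·37=4464 → min 4464 | L₂..L₄: k=2: 0+3552+56·8·12=8928; k=3: 16576+0+56·37·12=41440 → min 8928 | L₃..L₅: k=3: 0+3996+8·37·9=6660; k=4: 3552+0+8·12·9=4416 → min 4416 | L₄..L₆: k=4: 0+540+37·12·5=2760; k=5: 3996+0+37·9·5=5661 → min 2760.
Length 4: L₁..L₄: k=1: 0+8928+6·56·12=12960; k=2: 2688+3552+6·8·12=6816; k=3: 4464+0+6·37·12=7128 → min 6816 | L₂..L₅: k=2: 0+4416+56·8·9=8448; k=3: 16576+3996+56·37·9=39220; k=4: 8928+0+56·12·9=14976 → min 8448 | L₃..L₆: k=3: 0+2760+8·37·5=4240; k=4: 3552+540+8·12·5=4572; k=5: 4416+0+8·9·5=4776 → min 4240.
Length 5: L₁..L₅: k=1: 0+8448+6·56·9=11472; k=2: 2688+4416+6·8·9=7536; k=3: 4464+3996+6·37·9=10458; k=4: 6816+0+6·12·9=7464 → min 7464 | L₂..L₆: k=2: 0+4240+56·8·5=6480; k=3: 16576+2760+56·37·5=29696; k=4: 8928+540+56·12·5=12828; k=5: 8448+0+56·9·5=10968 → min 6480.
Length 6: L₁..L₆: k=1: 0+6480+6·56·5=8160; k=2: 2688+4240+6·8·5=7168; k=3: 4464+2760+6·37·5=8334; k=4: 6816+540+6·12·5=7716; k=5: 7464+0+6·9·5=7734 → min 7168.
Optimal order: ((L₁L₂)(L₃(L₄(L₅L₆)))) with cost 7168.

7168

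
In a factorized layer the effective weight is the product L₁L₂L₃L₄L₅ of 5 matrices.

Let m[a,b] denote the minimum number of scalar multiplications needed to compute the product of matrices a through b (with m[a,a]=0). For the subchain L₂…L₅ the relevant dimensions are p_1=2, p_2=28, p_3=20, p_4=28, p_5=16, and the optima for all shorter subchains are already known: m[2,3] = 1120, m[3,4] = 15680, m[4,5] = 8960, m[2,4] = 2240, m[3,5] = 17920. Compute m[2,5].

3136

m[2,5] = min over k∈[2,4] of m[2,k]+m[k+1,5]+p_{1}·p_k·p_{5}.
k=2: 0 + 17920 + 2·28·16 = 18816; k=3: 1120 + 8960 + 2·20·16 = 10720; k=4: 2240 + 0 + 2·28·16 = 3136.
Minimum: 3136 at k=4.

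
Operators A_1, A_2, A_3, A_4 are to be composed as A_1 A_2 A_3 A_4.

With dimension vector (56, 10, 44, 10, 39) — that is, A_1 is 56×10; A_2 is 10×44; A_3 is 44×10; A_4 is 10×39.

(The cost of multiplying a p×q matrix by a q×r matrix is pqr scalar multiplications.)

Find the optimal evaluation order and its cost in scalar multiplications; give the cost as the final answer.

Adjacent pairs: A_1A_2 = 56·10·44 = 24640; A_2A_3 = 10·44·10 = 4400; A_3A_4 = 44·10·39 = 17160.
Length 3: A_1..A_3: k=1: 0+4400+56·10·10=10000; k=2: 24640+0+56·44·10=49280 → min 10000 | A_2..A_4: k=2: 0+17160+10·44·39=34320; k=3: 4400+0+10·10·39=8300 → min 8300.
Length 4: A_1..A_4: k=1: 0+8300+56·10·39=30140; k=2: 24640+17160+56·44·39=137896; k=3: 10000+0+56·10·39=31840 → min 30140.
Optimal parenthesization: (A_1 ((A_2 A_3) A_4)) with cost 30140.

30140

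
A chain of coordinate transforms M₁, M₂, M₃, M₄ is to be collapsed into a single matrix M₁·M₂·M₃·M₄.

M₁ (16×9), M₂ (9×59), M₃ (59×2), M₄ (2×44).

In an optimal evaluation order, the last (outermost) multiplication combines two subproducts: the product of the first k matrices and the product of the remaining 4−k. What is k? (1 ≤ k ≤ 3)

Adjacent pairs: M₁M₂ = 16·9·59 = 8496; M₂M₃ = 9·59·2 = 1062; M₃M₄ = 59·2·44 = 5192.
Length 3: M₁..M₃: k=1: 0+1062+16·9·2=1350; k=2: 8496+0+16·59·2=10384 → min 1350 | M₂..M₄: k=2: 0+5192+9·59·44=28556; k=3: 1062+0+9·2·44=1854 → min 1854.
Top-level splits: k=1: (M₁..M₁)·(M₂..M₄) → 0+1854+16·9·44 = 8190; k=2: (M₁..M₂)·(M₃..M₄) → 8496+5192+16·59·44 = 55224; k=3: (M₁..M₃)·(M₄..M₄) → 1350+0+16·2·44 = 2758.
Best split is after M₃, i.e. k = 3.

3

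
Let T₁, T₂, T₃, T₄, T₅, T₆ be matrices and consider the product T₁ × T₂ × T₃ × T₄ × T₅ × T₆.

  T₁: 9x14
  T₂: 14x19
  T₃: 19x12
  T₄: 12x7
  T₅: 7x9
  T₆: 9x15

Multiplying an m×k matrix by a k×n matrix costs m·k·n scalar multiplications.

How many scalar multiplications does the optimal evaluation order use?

6122

Adjacent pairs: T₁T₂ = 9·14·19 = 2394; T₂T₃ = 14·19·12 = 3192; T₃T₄ = 19·12·7 = 1596; T₄T₅ = 12·7·9 = 756; T₅T₆ = 7·9·15 = 945.
Length 3: T₁..T₃: k=1: 0+3192+9·14·12=4704; k=2: 2394+0+9·19·12=4446 → min 4446 | T₂..T₄: k=2: 0+1596+14·19·7=3458; k=3: 3192+0+14·12·7=4368 → min 3458 | T₃..T₅: k=3: 0+756+19·12·9=2808; k=4: 1596+0+19·7·9=2793 → min 2793 | T₄..T₆: k=4: 0+945+12·7·15=2205; k=5: 756+0+12·9·15=2376 → min 2205.
Length 4: T₁..T₄: k=1: 0+3458+9·14·7=4340; k=2: 2394+1596+9·19·7=5187; k=3: 4446+0+9·12·7=5202 → min 4340 | T₂..T₅: k=2: 0+2793+14·19·9=5187; k=3: 3192+756+14·12·9=5460; k=4: 3458+0+14·7·9=4340 → min 4340 | T₃..T₆: k=3: 0+2205+19·12·15=5625; k=4: 1596+945+19·7·15=4536; k=5: 2793+0+19·9·15=5358 → min 4536.
Length 5: T₁..T₅: k=1: 0+4340+9·14·9=5474; k=2: 2394+2793+9·19·9=6726; k=3: 4446+756+9·12·9=6174; k=4: 4340+0+9·7·9=4907 → min 4907 | T₂..T₆: k=2: 0+4536+14·19·15=8526; k=3: 3192+2205+14·12·15=7917; k=4: 3458+945+14·7·15=5873; k=5: 4340+0+14·9·15=6230 → min 5873.
Length 6: T₁..T₆: k=1: 0+5873+9·14·15=7763; k=2: 2394+4536+9·19·15=9495; k=3: 4446+2205+9·12·15=8271; k=4: 4340+945+9·7·15=6230; k=5: 4907+0+9·9·15=6122 → min 6122.
Optimal order: (((T₁ × (T₂ × (T₃ × T₄))) × T₅) × T₆) with cost 6122.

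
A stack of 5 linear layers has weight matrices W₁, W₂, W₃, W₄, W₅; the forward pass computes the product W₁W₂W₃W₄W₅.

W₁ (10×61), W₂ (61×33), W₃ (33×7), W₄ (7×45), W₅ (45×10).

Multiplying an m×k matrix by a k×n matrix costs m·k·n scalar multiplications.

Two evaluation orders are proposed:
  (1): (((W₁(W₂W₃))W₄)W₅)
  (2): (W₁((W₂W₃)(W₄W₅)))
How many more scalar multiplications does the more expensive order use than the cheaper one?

Order (1) = (((W₁(W₂W₃))W₄)W₅): (W₂W₃): 61×33 by 33×7 → 61×7, cost 61·33·7 = 14091; (W₁(W₂W₃)): 10×61 by 61×7 → 10×7, cost 10·61·7 = 4270; cumulative 18361; ((W₁(W₂W₃))W₄): 10×7 by 7×45 → 10×45, cost 10·7·45 = 3150; cumulative 21511; (((W₁(W₂W₃))W₄)W₅): 10×45 by 45×10 → 10×10, cost 10·45·10 = 4500; cumulative 26011. Total 26011.
Order (2) = (W₁((W₂W₃)(W₄W₅))): (W₂W₃): 61×33 by 33×7 → 61×7, cost 61·33·7 = 14091; (W₄W₅): 7×45 by 45×10 → 7×10, cost 7·45·10 = 3150; ((W₂W₃)(W₄W₅)): 61×7 by 7×10 → 61×10, cost 61·7·10 = 4270; cumulative 21511; (W₁((W₂W₃)(W₄W₅))): 10×61 by 61×10 → 10×10, cost 10·61·10 = 6100; cumulative 27611. Total 27611.
Difference: |26011 − 27611| = 1600.

1600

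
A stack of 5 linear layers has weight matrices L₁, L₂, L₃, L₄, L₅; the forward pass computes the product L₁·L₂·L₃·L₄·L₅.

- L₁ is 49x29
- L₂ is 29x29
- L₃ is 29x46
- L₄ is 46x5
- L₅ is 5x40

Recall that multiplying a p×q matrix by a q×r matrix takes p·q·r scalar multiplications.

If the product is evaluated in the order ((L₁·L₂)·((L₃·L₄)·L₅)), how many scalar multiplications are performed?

(L₁·L₂): 49×29 by 29×29 → 49×29, cost 49·29·29 = 41209
(L₃·L₄): 29×46 by 46×5 → 29×5, cost 29·46·5 = 6670
((L₃·L₄)·L₅): 29×5 by 5×40 → 29×40, cost 29·5·40 = 5800; cumulative 12470
((L₁·L₂)·((L₃·L₄)·L₅)): 49×29 by 29×40 → 49×40, cost 49·29·40 = 56840; cumulative 110519
Total: 110519 scalar multiplications.

110519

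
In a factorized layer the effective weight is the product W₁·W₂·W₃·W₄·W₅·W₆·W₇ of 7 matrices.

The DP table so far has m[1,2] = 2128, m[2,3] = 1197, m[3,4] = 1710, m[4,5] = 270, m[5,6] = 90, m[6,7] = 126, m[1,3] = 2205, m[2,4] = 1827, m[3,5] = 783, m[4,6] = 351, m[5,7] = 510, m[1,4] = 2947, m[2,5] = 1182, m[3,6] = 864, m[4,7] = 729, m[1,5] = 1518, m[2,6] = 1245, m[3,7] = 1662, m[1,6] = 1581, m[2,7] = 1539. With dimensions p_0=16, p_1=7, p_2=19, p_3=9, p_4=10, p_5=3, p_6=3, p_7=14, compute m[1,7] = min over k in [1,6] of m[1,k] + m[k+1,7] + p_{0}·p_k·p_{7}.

m[1,7] = min over k∈[1,6] of m[1,k]+m[k+1,7]+p_{0}·p_k·p_{7}.
k=1: 0 + 1539 + 16·7·14 = 3107; k=2: 2128 + 1662 + 16·19·14 = 8046; k=3: 2205 + 729 + 16·9·14 = 4950; k=4: 2947 + 510 + 16·10·14 = 5697; k=5: 1518 + 126 + 16·3·14 = 2316; k=6: 1581 + 0 + 16·3·14 = 2253.
Minimum: 2253 at k=6.

2253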